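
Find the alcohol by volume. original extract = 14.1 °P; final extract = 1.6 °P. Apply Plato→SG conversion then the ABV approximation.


SG = 259/(259 − P);  ABV = (OG − FG)·131.25
OG = 259/(259 − 14.1) = 1.0576
FG = 259/(259 − 1.6) = 1.0062
ABV = (1.0576 − 1.0062)·131.25

6.7408 % ABV


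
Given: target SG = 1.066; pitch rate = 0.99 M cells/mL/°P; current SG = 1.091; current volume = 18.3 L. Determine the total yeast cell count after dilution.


V_w = V·((SG_c−1)/(SG_t−1)−1);  °P = 259 − 259/SG_t;  cells = rate·(V+V_w)·°P
V_w = 18.3·((1.091−1)/(1.066−1)−1) = 6.9318
V_final = 18.3 + 6.9318 = 25.2318
°P = 259 − 259/1.066 = 16.0356
cells = 0.99·25.2318·16.0356

400.5625 billion cells


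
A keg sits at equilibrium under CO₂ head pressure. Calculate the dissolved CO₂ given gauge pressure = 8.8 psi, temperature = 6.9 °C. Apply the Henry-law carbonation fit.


vols = (P + 14.695)·(0.01821 + 0.09011·e^(−0.04·T))
vols = (8.8 + 14.695)·(0.01821 + 0.09011·e^(−0.04·6.9))

2.0344 volumes


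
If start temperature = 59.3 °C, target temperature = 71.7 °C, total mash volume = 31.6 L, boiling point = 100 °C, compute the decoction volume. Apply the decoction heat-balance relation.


V_dec = V_total·(T_target − T_start)/(T_boil − T_start)
V_dec = 31.6·(71.7 − 59.3)/(100 − 59.3)

9.6275 L


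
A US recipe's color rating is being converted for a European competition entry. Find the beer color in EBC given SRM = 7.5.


EBC = SRM · 1.97
EBC = 7.5 · 1.97

14.7750 EBC


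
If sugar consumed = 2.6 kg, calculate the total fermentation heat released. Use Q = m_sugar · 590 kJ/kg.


Q = 2.6 · 590

1534.0000 kJ


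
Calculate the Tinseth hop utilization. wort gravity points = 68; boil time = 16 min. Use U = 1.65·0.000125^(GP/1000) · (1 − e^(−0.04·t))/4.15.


bigness = 1.65·0.000125^(68/1000) = 0.8955
boil_factor = (1 − e^(−0.04·16))/4.15 = 0.1139
U = 0.8955 · 0.1139

0.1020


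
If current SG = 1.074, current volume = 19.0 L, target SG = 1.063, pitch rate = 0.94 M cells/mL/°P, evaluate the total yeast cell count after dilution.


V_w = V·((SG_c−1)/(SG_t−1)−1);  °P = 259 − 259/SG_t;  cells = rate·(V+V_w)·°P
V_w = 19.0·((1.074−1)/(1.063−1)−1) = 3.3175
V_final = 19.0 + 3.3175 = 22.3175
°P = 259 − 259/1.063 = 15.3500
cells = 0.94·22.3175·15.3500

322.0176 billion cells


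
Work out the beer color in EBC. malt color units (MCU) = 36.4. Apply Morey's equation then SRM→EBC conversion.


SRM = 1.4922·MCU^0.6859;  EBC = SRM·1.97
SRM = 1.4922·36.4^0.6859 = 17.5625
EBC = 17.5625·1.97

34.5981 EBC


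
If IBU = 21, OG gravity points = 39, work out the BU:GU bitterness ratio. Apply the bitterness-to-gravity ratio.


BU:GU = IBU / OG_points
BU:GU = 21 / 39

0.5385


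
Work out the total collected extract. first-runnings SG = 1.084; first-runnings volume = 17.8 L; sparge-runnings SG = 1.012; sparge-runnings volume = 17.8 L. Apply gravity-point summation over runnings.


total = Σ (SG_i − 1)·1000·V_i
first = (1.084 − 1)·1000·17.8 = 1495.2000
sparge = (1.012 − 1)·1000·17.8 = 213.6000
total = 1495.2000 + 213.6000

1708.8000 gravity·L


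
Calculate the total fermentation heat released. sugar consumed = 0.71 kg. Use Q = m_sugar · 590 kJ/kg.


Q = 0.71 · 590

418.9000 kJ


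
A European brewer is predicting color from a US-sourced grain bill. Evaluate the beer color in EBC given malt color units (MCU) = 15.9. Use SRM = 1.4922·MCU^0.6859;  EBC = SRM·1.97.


SRM = 1.4922·15.9^0.6859 = 9.9510
EBC = 9.9510·1.97

19.6034 EBC


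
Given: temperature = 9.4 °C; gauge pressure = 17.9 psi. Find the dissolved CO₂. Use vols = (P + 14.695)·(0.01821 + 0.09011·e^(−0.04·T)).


vols = (17.9 + 14.695)·(0.01821 + 0.09011·e^(−0.04·9.4))

2.6102 volumes


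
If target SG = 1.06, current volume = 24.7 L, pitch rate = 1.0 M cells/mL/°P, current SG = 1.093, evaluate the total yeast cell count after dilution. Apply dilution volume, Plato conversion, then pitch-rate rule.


V_w = V·((SG_c−1)/(SG_t−1)−1);  °P = 259 − 259/SG_t;  cells = rate·(V+V_w)·°P
V_w = 24.7·((1.093−1)/(1.06−1)−1) = 13.5850
V_final = 24.7 + 13.5850 = 38.2850
°P = 259 − 259/1.06 = 14.6604
cells = 1.0·38.2850·14.6604

561.2725 billion cells


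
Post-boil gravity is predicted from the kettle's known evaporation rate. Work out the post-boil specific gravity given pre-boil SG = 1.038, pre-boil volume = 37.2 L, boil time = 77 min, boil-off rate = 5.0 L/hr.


V_post = V_pre − rate·(t/60);  SG_post = 1 + (SG_pre−1)·V_pre/V_post
V_post = 37.2 − 5.0·(77/60) = 30.7833
SG_post = 1 + (1.038 − 1)·37.2/30.7833

1.0459


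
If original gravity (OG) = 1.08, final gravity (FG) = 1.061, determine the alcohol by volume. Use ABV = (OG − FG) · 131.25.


ABV = (1.08 − 1.061) · 131.25

2.4938 % ABV


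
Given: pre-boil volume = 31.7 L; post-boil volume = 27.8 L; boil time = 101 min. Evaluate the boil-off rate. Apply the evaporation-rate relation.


rate = (V_pre − V_post) / (t_min/60)
rate = (31.7 − 27.8) / (101/60)

2.3168 L/hr


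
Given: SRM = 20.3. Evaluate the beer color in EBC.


EBC = SRM · 1.97
EBC = 20.3 · 1.97

39.9910 EBC


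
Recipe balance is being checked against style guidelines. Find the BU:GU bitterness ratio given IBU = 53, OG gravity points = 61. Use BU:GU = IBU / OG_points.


BU:GU = 53 / 61

0.8689


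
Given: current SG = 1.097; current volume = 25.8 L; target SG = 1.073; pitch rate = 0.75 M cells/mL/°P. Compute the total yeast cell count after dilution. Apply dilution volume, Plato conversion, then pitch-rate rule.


V_w = V·((SG_c−1)/(SG_t−1)−1);  °P = 259 − 259/SG_t;  cells = rate·(V+V_w)·°P
V_w = 25.8·((1.097−1)/(1.073−1)−1) = 8.4822
V_final = 25.8 + 8.4822 = 34.2822
°P = 259 − 259/1.073 = 17.6207
cells = 0.75·34.2822·17.6207

453.0569 billion cells


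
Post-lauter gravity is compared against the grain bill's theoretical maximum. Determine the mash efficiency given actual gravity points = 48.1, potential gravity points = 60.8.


efficiency = actual / potential × 100
efficiency = 48.1 / 60.8 × 100

79.1118 %


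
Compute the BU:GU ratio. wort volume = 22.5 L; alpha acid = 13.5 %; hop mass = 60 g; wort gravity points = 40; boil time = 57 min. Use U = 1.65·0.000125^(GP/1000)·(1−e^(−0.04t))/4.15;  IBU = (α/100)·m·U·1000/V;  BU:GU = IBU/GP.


U = 1.65·0.000125^(40/1000)·(1−e^(−0.04·57))/4.15 = 0.2491
IBU = (13.5/100)·60·0.2491·1000/22.5 = 89.6920
BU:GU = 89.6920/40

2.2423


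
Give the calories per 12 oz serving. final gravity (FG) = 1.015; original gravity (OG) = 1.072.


ABW = (OG−FG)·131.25·0.79/FG;  °P = 259 − 259/SG (for OG→OE and FG→AE);  RE = 0.1808·OE + 0.8192·AE;  Cal = (6.9·ABW + 4·(RE−0.1))·FG·3.55
ABW = (1.072 − 1.015)·131.25·0.79/1.015 = 5.8228
OE = 259 − 259/1.072 = 17.3955 °P
AE = 259 − 259/1.015 = 3.8276 °P
RE = 0.1808·17.3955 + 0.8192·3.8276 = 6.2807 °P
Cal = (6.9·5.8228 + 4·(6.2807−0.1))·1.015·3.55

233.8520 kcal


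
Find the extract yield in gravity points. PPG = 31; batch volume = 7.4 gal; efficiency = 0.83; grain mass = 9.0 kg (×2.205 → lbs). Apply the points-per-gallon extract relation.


points = lbs × PPG × eff / vol
lbs = 9.0 × 2.205 = 19.8450
points = 19.8450 × 31 × 0.83 / 7.4

69.0016 points


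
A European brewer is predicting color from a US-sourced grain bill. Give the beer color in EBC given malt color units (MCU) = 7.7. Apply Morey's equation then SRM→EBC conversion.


SRM = 1.4922·MCU^0.6859;  EBC = SRM·1.97
SRM = 1.4922·7.7^0.6859 = 6.0516
EBC = 6.0516·1.97

11.9217 EBC


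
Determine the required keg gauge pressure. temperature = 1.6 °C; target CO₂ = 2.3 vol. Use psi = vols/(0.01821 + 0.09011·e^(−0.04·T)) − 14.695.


psi = 2.3/(0.01821 + 0.09011·e^(−0.04·1.6)) − 14.695

7.6930 psi


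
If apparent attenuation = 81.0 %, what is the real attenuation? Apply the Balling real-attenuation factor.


RA = AA · 0.8192
RA = 81.0 · 0.8192

66.3552 %


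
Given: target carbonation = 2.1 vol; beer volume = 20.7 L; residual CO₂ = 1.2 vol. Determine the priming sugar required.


sugar = (target − residual)·4.0·V
sugar = (2.1 − 1.2)·4.0·20.7

74.5200 g


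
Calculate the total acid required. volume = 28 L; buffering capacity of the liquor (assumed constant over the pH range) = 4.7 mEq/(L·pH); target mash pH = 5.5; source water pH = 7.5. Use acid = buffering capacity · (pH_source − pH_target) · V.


acid = 4.7 · (7.5 − 5.5) · 28

263.2000 mEq


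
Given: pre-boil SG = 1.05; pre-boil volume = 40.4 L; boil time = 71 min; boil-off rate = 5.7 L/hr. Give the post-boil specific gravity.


V_post = V_pre − rate·(t/60);  SG_post = 1 + (SG_pre−1)·V_pre/V_post
V_post = 40.4 − 5.7·(71/60) = 33.6550
SG_post = 1 + (1.05 − 1)·40.4/33.6550

1.0600


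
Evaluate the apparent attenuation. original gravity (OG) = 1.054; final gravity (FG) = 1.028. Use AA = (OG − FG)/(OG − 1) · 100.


AA = (1.054 − 1.028)/(1.054 − 1) · 100

48.1481 %


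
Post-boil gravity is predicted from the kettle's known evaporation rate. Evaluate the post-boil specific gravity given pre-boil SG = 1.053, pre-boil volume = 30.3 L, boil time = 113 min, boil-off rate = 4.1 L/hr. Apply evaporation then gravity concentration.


V_post = V_pre − rate·(t/60);  SG_post = 1 + (SG_pre−1)·V_pre/V_post
V_post = 30.3 − 4.1·(113/60) = 22.5783
SG_post = 1 + (1.053 − 1)·30.3/22.5783

1.0711


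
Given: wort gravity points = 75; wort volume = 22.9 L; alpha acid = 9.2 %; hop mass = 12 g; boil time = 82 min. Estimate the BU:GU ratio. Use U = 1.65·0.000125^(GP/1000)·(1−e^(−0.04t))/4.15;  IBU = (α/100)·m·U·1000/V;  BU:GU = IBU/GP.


U = 1.65·0.000125^(75/1000)·(1−e^(−0.04·82))/4.15 = 0.1950
IBU = (9.2/100)·12·0.1950·1000/22.9 = 9.4011
BU:GU = 9.4011/75

0.1253


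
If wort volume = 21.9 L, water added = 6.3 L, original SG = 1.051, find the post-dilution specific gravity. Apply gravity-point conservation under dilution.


SG_new = 1 + (SG_old − 1)·V_old/(V_old + V_water)
pts = (1.051 − 1)·1000·21.9/(21.9 + 6.3) = 39.6064
SG_new = 1 + 39.6064/1000

1.0396


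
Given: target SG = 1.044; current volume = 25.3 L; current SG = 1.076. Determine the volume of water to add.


V_water = V·((SG_curr − 1)/(SG_target − 1) − 1)
V_water = 25.3·((1.076 − 1)/(1.044 − 1) − 1)

18.4000 L


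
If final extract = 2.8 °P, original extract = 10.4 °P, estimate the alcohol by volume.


SG = 259/(259 − P);  ABV = (OG − FG)·131.25
OG = 259/(259 − 10.4) = 1.0418
FG = 259/(259 − 2.8) = 1.0109
ABV = (1.0418 − 1.0109)·131.25

4.0563 % ABV


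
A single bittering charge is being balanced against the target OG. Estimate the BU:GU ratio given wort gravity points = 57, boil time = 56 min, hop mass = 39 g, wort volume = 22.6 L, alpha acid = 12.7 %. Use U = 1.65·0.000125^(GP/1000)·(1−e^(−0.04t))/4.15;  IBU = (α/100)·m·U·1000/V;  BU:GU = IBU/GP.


U = 1.65·0.000125^(57/1000)·(1−e^(−0.04·56))/4.15 = 0.2129
IBU = (12.7/100)·39·0.2129·1000/22.6 = 46.6481
BU:GU = 46.6481/57

0.8184


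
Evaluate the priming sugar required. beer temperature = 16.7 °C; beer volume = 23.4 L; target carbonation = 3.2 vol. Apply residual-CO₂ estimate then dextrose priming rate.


residual = 14.695·(0.01821 + 0.09011·e^(−0.04·T));  sugar = (target − residual)·4.0·V
residual = 14.695·(0.01821 + 0.09011·e^(−0.04·16.7)) = 0.9465
sugar = (3.2 − 0.9465)·4.0·23.4

210.9239 g


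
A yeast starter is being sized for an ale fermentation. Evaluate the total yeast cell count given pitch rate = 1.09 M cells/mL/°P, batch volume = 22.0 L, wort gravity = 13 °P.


cells (billions) = rate · V_L · °P
cells = 1.09 · 22.0 · 13

311.7400 billion cells


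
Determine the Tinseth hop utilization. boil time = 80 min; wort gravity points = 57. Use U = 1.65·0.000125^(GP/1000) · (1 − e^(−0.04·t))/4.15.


bigness = 1.65·0.000125^(57/1000) = 0.9886
boil_factor = (1 − e^(−0.04·80))/4.15 = 0.2311
U = 0.9886 · 0.2311

0.2285


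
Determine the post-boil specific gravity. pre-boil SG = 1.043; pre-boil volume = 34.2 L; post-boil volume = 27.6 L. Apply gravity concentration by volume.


SG_post = 1 + (SG_pre − 1)·V_pre/V_post
pts_pre = (1.043 − 1)·1000 = 43.0000
pts_post = 43.0000·34.2/27.6 = 53.2826
SG_post = 1 + 53.2826/1000

1.0533


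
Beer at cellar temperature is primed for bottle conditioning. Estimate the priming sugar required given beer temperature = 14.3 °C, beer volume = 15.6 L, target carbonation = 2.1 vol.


residual = 14.695·(0.01821 + 0.09011·e^(−0.04·T));  sugar = (target − residual)·4.0·V
residual = 14.695·(0.01821 + 0.09011·e^(−0.04·14.3)) = 1.0149
sugar = (2.1 − 1.0149)·4.0·15.6

67.7071 g


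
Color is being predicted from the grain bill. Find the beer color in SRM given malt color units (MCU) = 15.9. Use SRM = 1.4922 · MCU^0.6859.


SRM = 1.4922 · 15.9^0.6859

9.9510 SRM


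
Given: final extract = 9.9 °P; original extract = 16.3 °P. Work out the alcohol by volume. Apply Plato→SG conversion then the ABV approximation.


SG = 259/(259 − P);  ABV = (OG − FG)·131.25
OG = 259/(259 − 16.3) = 1.0672
FG = 259/(259 − 9.9) = 1.0397
ABV = (1.0672 − 1.0397)·131.25

3.5986 % ABV


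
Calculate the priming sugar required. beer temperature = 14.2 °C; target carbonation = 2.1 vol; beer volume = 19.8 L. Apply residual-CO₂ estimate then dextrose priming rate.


residual = 14.695·(0.01821 + 0.09011·e^(−0.04·T));  sugar = (target − residual)·4.0·V
residual = 14.695·(0.01821 + 0.09011·e^(−0.04·14.2)) = 1.0179
sugar = (2.1 − 1.0179)·4.0·19.8

85.6988 g


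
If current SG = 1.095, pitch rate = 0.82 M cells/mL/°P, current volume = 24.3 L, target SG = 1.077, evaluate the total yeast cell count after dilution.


V_w = V·((SG_c−1)/(SG_t−1)−1);  °P = 259 − 259/SG_t;  cells = rate·(V+V_w)·°P
V_w = 24.3·((1.095−1)/(1.077−1)−1) = 5.6805
V_final = 24.3 + 5.6805 = 29.9805
°P = 259 − 259/1.077 = 18.5172
cells = 0.82·29.9805·18.5172

455.2268 billion cells


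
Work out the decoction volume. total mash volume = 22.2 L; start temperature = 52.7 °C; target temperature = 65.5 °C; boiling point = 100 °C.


V_dec = V_total·(T_target − T_start)/(T_boil − T_start)
V_dec = 22.2·(65.5 − 52.7)/(100 − 52.7)

6.0076 L


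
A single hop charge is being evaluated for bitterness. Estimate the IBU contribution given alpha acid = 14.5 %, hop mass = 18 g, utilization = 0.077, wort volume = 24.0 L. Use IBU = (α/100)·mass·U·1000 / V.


IBU = (14.5/100)·18·0.077·1000 / 24.0

8.3737 IBU


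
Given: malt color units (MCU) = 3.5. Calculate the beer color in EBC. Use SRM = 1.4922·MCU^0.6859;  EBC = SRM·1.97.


SRM = 1.4922·3.5^0.6859 = 3.5237
EBC = 3.5237·1.97

6.9418 EBC


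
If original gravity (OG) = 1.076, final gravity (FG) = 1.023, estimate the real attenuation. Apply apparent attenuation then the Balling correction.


AA = (OG−FG)/(OG−1)·100;  RA = AA·0.8192
AA = (1.076 − 1.023)/(1.076 − 1)·100 = 69.7368
RA = 69.7368·0.8192

57.1284 %


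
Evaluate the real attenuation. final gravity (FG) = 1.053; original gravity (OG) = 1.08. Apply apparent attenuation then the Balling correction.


AA = (OG−FG)/(OG−1)·100;  RA = AA·0.8192
AA = (1.08 − 1.053)/(1.08 − 1)·100 = 33.7500
RA = 33.7500·0.8192

27.6480 %


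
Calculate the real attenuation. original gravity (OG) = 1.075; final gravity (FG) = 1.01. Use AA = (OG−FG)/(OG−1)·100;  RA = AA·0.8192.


AA = (1.075 − 1.01)/(1.075 − 1)·100 = 86.6667
RA = 86.6667·0.8192

70.9973 %


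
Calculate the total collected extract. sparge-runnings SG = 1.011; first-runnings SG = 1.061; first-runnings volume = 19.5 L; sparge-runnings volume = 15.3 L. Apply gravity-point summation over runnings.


total = Σ (SG_i − 1)·1000·V_i
first = (1.061 − 1)·1000·19.5 = 1189.5000
sparge = (1.011 − 1)·1000·15.3 = 168.3000
total = 1189.5000 + 168.3000

1357.8000 gravity·L


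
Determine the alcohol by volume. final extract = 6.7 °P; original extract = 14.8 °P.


SG = 259/(259 − P);  ABV = (OG − FG)·131.25
OG = 259/(259 − 14.8) = 1.0606
FG = 259/(259 − 6.7) = 1.0266
ABV = (1.0606 − 1.0266)·131.25

4.4691 % ABV


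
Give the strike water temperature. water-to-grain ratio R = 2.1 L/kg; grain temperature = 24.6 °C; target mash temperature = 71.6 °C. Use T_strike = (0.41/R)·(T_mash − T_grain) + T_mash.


T_strike = (0.41/2.1)·(71.6 − 24.6) + 71.6

80.7762 °C


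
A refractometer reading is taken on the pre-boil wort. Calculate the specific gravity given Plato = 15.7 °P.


SG = 259/(259 − P)
SG = 259/(259 − 15.7)

1.0645


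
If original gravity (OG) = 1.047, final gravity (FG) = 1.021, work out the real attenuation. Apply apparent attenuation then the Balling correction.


AA = (OG−FG)/(OG−1)·100;  RA = AA·0.8192
AA = (1.047 − 1.021)/(1.047 − 1)·100 = 55.3191
RA = 55.3191·0.8192

45.3174 %


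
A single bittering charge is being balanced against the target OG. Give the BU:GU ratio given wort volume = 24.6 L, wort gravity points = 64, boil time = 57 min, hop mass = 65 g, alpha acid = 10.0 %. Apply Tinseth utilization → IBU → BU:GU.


U = 1.65·0.000125^(GP/1000)·(1−e^(−0.04t))/4.15;  IBU = (α/100)·m·U·1000/V;  BU:GU = IBU/GP
U = 1.65·0.000125^(64/1000)·(1−e^(−0.04·57))/4.15 = 0.2008
IBU = (10.0/100)·65·0.2008·1000/24.6 = 53.0585
BU:GU = 53.0585/64

0.8290


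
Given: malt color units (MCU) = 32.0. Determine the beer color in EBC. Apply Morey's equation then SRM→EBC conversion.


SRM = 1.4922·MCU^0.6859;  EBC = SRM·1.97
SRM = 1.4922·32.0^0.6859 = 16.0772
EBC = 16.0772·1.97

31.6720 EBC


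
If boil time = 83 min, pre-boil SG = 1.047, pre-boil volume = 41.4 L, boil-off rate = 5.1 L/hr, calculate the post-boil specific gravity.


V_post = V_pre − rate·(t/60);  SG_post = 1 + (SG_pre−1)·V_pre/V_post
V_post = 41.4 − 5.1·(83/60) = 34.3450
SG_post = 1 + (1.047 − 1)·41.4/34.3450

1.0567


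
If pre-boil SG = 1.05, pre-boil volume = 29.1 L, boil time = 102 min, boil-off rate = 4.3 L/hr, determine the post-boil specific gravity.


V_post = V_pre − rate·(t/60);  SG_post = 1 + (SG_pre−1)·V_pre/V_post
V_post = 29.1 − 4.3·(102/60) = 21.7900
SG_post = 1 + (1.05 − 1)·29.1/21.7900

1.0668


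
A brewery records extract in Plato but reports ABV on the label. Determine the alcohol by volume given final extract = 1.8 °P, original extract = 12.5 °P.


SG = 259/(259 − P);  ABV = (OG − FG)·131.25
OG = 259/(259 − 12.5) = 1.0507
FG = 259/(259 − 1.8) = 1.0070
ABV = (1.0507 − 1.0070)·131.25

5.7371 % ABV


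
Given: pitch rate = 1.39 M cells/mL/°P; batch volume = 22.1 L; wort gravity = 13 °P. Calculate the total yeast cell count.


cells (billions) = rate · V_L · °P
cells = 1.39 · 22.1 · 13

399.3470 billion cells


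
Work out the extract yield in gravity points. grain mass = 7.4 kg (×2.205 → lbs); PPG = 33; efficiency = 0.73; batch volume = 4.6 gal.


points = lbs × PPG × eff / vol
lbs = 7.4 × 2.205 = 16.3170
points = 16.3170 × 33 × 0.73 / 4.6

85.4514 points


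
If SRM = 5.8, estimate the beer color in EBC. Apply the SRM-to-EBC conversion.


EBC = SRM · 1.97
EBC = 5.8 · 1.97

11.4260 EBC


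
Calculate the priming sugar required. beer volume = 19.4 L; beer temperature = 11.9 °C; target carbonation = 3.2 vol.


residual = 14.695·(0.01821 + 0.09011·e^(−0.04·T));  sugar = (target − residual)·4.0·V
residual = 14.695·(0.01821 + 0.09011·e^(−0.04·11.9)) = 1.0903
sugar = (3.2 − 1.0903)·4.0·19.4

163.7164 g


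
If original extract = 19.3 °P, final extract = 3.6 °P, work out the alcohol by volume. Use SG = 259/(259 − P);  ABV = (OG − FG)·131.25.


OG = 259/(259 − 19.3) = 1.0805
FG = 259/(259 − 3.6) = 1.0141
ABV = (1.0805 − 1.0141)·131.25

8.7179 % ABV


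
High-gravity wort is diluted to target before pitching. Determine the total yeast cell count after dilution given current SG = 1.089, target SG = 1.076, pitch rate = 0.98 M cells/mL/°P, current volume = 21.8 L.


V_w = V·((SG_c−1)/(SG_t−1)−1);  °P = 259 − 259/SG_t;  cells = rate·(V+V_w)·°P
V_w = 21.8·((1.089−1)/(1.076−1)−1) = 3.7289
V_final = 21.8 + 3.7289 = 25.5289
°P = 259 − 259/1.076 = 18.2937
cells = 0.98·25.5289·18.2937

457.6780 billion cells


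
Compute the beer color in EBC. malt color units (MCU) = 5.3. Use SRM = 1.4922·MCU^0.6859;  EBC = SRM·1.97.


SRM = 1.4922·5.3^0.6859 = 4.6839
EBC = 4.6839·1.97

9.2273 EBC


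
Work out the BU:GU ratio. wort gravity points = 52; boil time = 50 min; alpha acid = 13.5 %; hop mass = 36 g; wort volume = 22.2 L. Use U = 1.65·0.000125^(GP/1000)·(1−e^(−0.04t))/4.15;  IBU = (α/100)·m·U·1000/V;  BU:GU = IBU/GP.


U = 1.65·0.000125^(52/1000)·(1−e^(−0.04·50))/4.15 = 0.2154
IBU = (13.5/100)·36·0.2154·1000/22.2 = 47.1635
BU:GU = 47.1635/52

0.9070


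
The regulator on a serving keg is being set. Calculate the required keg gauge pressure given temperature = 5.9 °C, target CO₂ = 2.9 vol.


psi = vols/(0.01821 + 0.09011·e^(−0.04·T)) − 14.695
psi = 2.9/(0.01821 + 0.09011·e^(−0.04·5.9)) − 14.695

17.7518 psi


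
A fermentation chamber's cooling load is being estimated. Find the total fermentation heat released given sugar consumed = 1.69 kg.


Q = m_sugar · 590 kJ/kg
Q = 1.69 · 590

997.1000 kJ


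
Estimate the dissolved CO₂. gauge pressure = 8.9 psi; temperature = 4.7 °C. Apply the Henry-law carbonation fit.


vols = (P + 14.695)·(0.01821 + 0.09011·e^(−0.04·T))
vols = (8.9 + 14.695)·(0.01821 + 0.09011·e^(−0.04·4.7))

2.1914 volumes


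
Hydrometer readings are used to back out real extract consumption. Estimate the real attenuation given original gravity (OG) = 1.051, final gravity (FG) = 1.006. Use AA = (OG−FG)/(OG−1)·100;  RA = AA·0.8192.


AA = (1.051 − 1.006)/(1.051 − 1)·100 = 88.2353
RA = 88.2353·0.8192

72.2824 %


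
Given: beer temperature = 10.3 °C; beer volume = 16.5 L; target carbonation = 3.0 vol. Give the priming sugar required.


residual = 14.695·(0.01821 + 0.09011·e^(−0.04·T));  sugar = (target − residual)·4.0·V
residual = 14.695·(0.01821 + 0.09011·e^(−0.04·10.3)) = 1.1446
sugar = (3.0 − 1.1446)·4.0·16.5

122.4548 g


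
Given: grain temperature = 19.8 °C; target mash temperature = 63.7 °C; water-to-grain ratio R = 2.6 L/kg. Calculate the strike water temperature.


T_strike = (0.41/R)·(T_mash − T_grain) + T_mash
T_strike = (0.41/2.6)·(63.7 − 19.8) + 63.7

70.6227 °C


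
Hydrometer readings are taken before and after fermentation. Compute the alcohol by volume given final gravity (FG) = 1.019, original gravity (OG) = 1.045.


ABV = (OG − FG) · 131.25
ABV = (1.045 − 1.019) · 131.25

3.4125 % ABV


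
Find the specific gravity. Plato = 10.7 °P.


SG = 259/(259 − P)
SG = 259/(259 − 10.7)

1.0431


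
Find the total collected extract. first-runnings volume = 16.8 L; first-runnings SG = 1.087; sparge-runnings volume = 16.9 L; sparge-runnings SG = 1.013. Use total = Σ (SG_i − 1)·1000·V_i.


first = (1.087 − 1)·1000·16.8 = 1461.6000
sparge = (1.013 − 1)·1000·16.9 = 219.7000
total = 1461.6000 + 219.7000

1681.3000 gravity·L


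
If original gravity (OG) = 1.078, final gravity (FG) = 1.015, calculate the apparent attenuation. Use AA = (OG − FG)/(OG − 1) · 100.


AA = (1.078 − 1.015)/(1.078 − 1) · 100

80.7692 %


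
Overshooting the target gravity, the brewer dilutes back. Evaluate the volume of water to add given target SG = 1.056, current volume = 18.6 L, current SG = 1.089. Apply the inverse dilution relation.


V_water = V·((SG_curr − 1)/(SG_target − 1) − 1)
V_water = 18.6·((1.089 − 1)/(1.056 − 1) − 1)

10.9607 L


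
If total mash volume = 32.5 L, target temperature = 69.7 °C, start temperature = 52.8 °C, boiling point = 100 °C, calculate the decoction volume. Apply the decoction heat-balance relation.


V_dec = V_total·(T_target − T_start)/(T_boil − T_start)
V_dec = 32.5·(69.7 − 52.8)/(100 − 52.8)

11.6367 L


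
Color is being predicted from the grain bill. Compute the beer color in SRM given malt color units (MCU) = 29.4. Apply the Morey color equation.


SRM = 1.4922 · MCU^0.6859
SRM = 1.4922 · 29.4^0.6859

15.1693 SRM


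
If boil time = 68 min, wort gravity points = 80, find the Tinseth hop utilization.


U = 1.65·0.000125^(GP/1000) · (1 − e^(−0.04·t))/4.15
bigness = 1.65·0.000125^(80/1000) = 0.8040
boil_factor = (1 − e^(−0.04·68))/4.15 = 0.2251
U = 0.8040 · 0.2251

0.1810


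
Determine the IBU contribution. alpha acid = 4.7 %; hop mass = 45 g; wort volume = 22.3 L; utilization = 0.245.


IBU = (α/100)·mass·U·1000 / V
IBU = (4.7/100)·45·0.245·1000 / 22.3

23.2365 IBU


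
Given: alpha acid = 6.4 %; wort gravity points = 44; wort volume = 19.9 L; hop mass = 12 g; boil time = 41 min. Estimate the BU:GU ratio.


U = 1.65·0.000125^(GP/1000)·(1−e^(−0.04t))/4.15;  IBU = (α/100)·m·U·1000/V;  BU:GU = IBU/GP
U = 1.65·0.000125^(44/1000)·(1−e^(−0.04·41))/4.15 = 0.2158
IBU = (6.4/100)·12·0.2158·1000/19.9 = 8.3283
BU:GU = 8.3283/44

0.1893


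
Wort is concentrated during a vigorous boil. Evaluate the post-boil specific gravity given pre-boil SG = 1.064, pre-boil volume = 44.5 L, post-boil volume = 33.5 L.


SG_post = 1 + (SG_pre − 1)·V_pre/V_post
pts_pre = (1.064 − 1)·1000 = 64.0000
pts_post = 64.0000·44.5/33.5 = 85.0149
SG_post = 1 + 85.0149/1000

1.0850


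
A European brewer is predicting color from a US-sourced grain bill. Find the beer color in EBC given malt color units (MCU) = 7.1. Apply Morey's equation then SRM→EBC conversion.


SRM = 1.4922·MCU^0.6859;  EBC = SRM·1.97
SRM = 1.4922·7.1^0.6859 = 5.7241
EBC = 5.7241·1.97

11.2764 EBC


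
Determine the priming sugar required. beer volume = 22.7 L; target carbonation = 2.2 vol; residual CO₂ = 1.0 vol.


sugar = (target − residual)·4.0·V
sugar = (2.2 − 1.0)·4.0·22.7

108.9600 g


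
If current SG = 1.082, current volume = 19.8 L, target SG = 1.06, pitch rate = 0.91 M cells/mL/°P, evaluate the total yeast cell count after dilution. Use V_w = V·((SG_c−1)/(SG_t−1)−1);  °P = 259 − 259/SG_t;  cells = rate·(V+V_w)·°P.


V_w = 19.8·((1.082−1)/(1.06−1)−1) = 7.2600
V_final = 19.8 + 7.2600 = 27.0600
°P = 259 − 259/1.06 = 14.6604
cells = 0.91·27.0600·14.6604

361.0059 billion cells


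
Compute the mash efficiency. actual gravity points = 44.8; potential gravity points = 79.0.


efficiency = actual / potential × 100
efficiency = 44.8 / 79.0 × 100

56.7089 %


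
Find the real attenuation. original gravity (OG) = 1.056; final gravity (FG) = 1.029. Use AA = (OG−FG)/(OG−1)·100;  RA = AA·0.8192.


AA = (1.056 − 1.029)/(1.056 − 1)·100 = 48.2143
RA = 48.2143·0.8192

39.4971 %


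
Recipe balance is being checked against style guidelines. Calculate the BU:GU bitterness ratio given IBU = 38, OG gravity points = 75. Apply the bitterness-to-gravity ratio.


BU:GU = IBU / OG_points
BU:GU = 38 / 75

0.5067


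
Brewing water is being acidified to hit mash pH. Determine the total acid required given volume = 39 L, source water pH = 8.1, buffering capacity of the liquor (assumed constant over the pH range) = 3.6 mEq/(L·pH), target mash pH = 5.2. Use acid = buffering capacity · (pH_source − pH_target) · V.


acid = 3.6 · (8.1 − 5.2) · 39

407.1600 mEq


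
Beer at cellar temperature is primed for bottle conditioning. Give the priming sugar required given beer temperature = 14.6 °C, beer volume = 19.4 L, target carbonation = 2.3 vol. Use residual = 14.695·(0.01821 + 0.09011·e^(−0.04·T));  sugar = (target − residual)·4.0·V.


residual = 14.695·(0.01821 + 0.09011·e^(−0.04·14.6)) = 1.0060
sugar = (2.3 − 1.0060)·4.0·19.4

100.4117 g


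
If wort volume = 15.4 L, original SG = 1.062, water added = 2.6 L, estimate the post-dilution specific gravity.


SG_new = 1 + (SG_old − 1)·V_old/(V_old + V_water)
pts = (1.062 − 1)·1000·15.4/(15.4 + 2.6) = 53.0444
SG_new = 1 + 53.0444/1000

1.0530


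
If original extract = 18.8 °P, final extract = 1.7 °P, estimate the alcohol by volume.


SG = 259/(259 − P);  ABV = (OG − FG)·131.25
OG = 259/(259 − 18.8) = 1.0783
FG = 259/(259 − 1.7) = 1.0066
ABV = (1.0783 − 1.0066)·131.25

9.4055 % ABV


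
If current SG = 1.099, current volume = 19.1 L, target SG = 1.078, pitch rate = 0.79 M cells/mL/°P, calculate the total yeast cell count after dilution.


V_w = V·((SG_c−1)/(SG_t−1)−1);  °P = 259 − 259/SG_t;  cells = rate·(V+V_w)·°P
V_w = 19.1·((1.099−1)/(1.078−1)−1) = 5.1423
V_final = 19.1 + 5.1423 = 24.2423
°P = 259 − 259/1.078 = 18.7403
cells = 0.79·24.2423·18.7403

358.9026 billion cells


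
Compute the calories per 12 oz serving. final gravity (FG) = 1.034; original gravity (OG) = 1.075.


ABW = (OG−FG)·131.25·0.79/FG;  °P = 259 − 259/SG (for OG→OE and FG→AE);  RE = 0.1808·OE + 0.8192·AE;  Cal = (6.9·ABW + 4·(RE−0.1))·FG·3.55
ABW = (1.075 − 1.034)·131.25·0.79/1.034 = 4.1114
OE = 259 − 259/1.075 = 18.0698 °P
AE = 259 − 259/1.034 = 8.5164 °P
RE = 0.1808·18.0698 + 0.8192·8.5164 = 10.2437 °P
Cal = (6.9·4.1114 + 4·(10.2437−0.1))·1.034·3.55

253.0705 kcal


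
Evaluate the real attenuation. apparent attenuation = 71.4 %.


RA = AA · 0.8192
RA = 71.4 · 0.8192

58.4909 %


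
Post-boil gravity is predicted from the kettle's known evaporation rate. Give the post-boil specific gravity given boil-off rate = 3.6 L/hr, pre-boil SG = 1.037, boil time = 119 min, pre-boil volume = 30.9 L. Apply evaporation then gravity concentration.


V_post = V_pre − rate·(t/60);  SG_post = 1 + (SG_pre−1)·V_pre/V_post
V_post = 30.9 − 3.6·(119/60) = 23.7600
SG_post = 1 + (1.037 − 1)·30.9/23.7600

1.0481


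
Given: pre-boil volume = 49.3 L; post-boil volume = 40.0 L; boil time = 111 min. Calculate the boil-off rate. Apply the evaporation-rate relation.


rate = (V_pre − V_post) / (t_min/60)
rate = (49.3 − 40.0) / (111/60)

5.0270 L/hr


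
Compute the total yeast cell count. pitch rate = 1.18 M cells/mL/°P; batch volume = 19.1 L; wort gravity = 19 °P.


cells (billions) = rate · V_L · °P
cells = 1.18 · 19.1 · 19

428.2220 billion cells


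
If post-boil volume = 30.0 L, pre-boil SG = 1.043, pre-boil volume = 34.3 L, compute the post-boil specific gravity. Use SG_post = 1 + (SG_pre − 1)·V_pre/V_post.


pts_pre = (1.043 − 1)·1000 = 43.0000
pts_post = 43.0000·34.3/30.0 = 49.1633
SG_post = 1 + 49.1633/1000

1.0492


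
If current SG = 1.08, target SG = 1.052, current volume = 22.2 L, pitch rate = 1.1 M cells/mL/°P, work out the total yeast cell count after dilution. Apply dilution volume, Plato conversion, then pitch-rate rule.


V_w = V·((SG_c−1)/(SG_t−1)−1);  °P = 259 − 259/SG_t;  cells = rate·(V+V_w)·°P
V_w = 22.2·((1.08−1)/(1.052−1)−1) = 11.9538
V_final = 22.2 + 11.9538 = 34.1538
°P = 259 − 259/1.052 = 12.8023
cells = 1.1·34.1538·12.8023

480.9719 billion cells


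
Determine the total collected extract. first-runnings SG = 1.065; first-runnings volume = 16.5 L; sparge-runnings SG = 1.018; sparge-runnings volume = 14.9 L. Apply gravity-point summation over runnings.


total = Σ (SG_i − 1)·1000·V_i
first = (1.065 − 1)·1000·16.5 = 1072.5000
sparge = (1.018 − 1)·1000·14.9 = 268.2000
total = 1072.5000 + 268.2000

1340.7000 gravity·L


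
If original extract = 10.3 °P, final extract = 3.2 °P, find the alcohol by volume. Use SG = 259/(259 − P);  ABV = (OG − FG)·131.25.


OG = 259/(259 − 10.3) = 1.0414
FG = 259/(259 − 3.2) = 1.0125
ABV = (1.0414 − 1.0125)·131.25

3.7939 % ABV


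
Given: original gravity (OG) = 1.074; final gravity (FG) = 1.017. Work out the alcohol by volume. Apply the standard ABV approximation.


ABV = (OG − FG) · 131.25
ABV = (1.074 − 1.017) · 131.25

7.4813 % ABV


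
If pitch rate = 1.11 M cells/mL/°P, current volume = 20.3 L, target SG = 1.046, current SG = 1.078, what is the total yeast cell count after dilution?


V_w = V·((SG_c−1)/(SG_t−1)−1);  °P = 259 − 259/SG_t;  cells = rate·(V+V_w)·°P
V_w = 20.3·((1.078−1)/(1.046−1)−1) = 14.1217
V_final = 20.3 + 14.1217 = 34.4217
°P = 259 − 259/1.046 = 11.3901
cells = 1.11·34.4217·11.3901

435.1928 billion cells


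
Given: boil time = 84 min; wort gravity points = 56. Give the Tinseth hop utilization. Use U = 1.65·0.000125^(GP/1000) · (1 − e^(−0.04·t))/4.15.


bigness = 1.65·0.000125^(56/1000) = 0.9975
boil_factor = (1 − e^(−0.04·84))/4.15 = 0.2326
U = 0.9975 · 0.2326

0.2320


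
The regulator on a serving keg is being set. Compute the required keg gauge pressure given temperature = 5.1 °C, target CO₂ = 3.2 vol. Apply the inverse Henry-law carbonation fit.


psi = vols/(0.01821 + 0.09011·e^(−0.04·T)) − 14.695
psi = 3.2/(0.01821 + 0.09011·e^(−0.04·5.1)) − 14.695

20.2047 psi


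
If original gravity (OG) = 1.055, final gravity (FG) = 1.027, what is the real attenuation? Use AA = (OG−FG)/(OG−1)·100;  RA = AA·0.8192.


AA = (1.055 − 1.027)/(1.055 − 1)·100 = 50.9091
RA = 50.9091·0.8192

41.7047 %


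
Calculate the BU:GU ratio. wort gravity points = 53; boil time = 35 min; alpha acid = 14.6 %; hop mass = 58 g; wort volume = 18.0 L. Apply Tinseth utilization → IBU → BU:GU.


U = 1.65·0.000125^(GP/1000)·(1−e^(−0.04t))/4.15;  IBU = (α/100)·m·U·1000/V;  BU:GU = IBU/GP
U = 1.65·0.000125^(53/1000)·(1−e^(−0.04·35))/4.15 = 0.1860
IBU = (14.6/100)·58·0.1860·1000/18.0 = 87.5201
BU:GU = 87.5201/53

1.6513


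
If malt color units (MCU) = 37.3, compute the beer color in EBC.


SRM = 1.4922·MCU^0.6859;  EBC = SRM·1.97
SRM = 1.4922·37.3^0.6859 = 17.8592
EBC = 17.8592·1.97

35.1826 EBC


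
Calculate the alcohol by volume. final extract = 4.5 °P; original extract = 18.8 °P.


SG = 259/(259 − P);  ABV = (OG − FG)·131.25
OG = 259/(259 − 18.8) = 1.0783
FG = 259/(259 − 4.5) = 1.0177
ABV = (1.0783 − 1.0177)·131.25

7.9520 % ABV


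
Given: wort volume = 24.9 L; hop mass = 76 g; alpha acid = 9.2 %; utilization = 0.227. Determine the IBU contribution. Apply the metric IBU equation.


IBU = (α/100)·mass·U·1000 / V
IBU = (9.2/100)·76·0.227·1000 / 24.9

63.7423 IBU


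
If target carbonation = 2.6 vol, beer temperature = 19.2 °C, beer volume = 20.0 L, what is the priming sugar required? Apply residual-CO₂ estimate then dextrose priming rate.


residual = 14.695·(0.01821 + 0.09011·e^(−0.04·T));  sugar = (target − residual)·4.0·V
residual = 14.695·(0.01821 + 0.09011·e^(−0.04·19.2)) = 0.8819
sugar = (2.6 − 0.8819)·4.0·20.0

137.4456 g


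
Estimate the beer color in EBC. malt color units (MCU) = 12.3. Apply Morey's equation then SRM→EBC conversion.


SRM = 1.4922·MCU^0.6859;  EBC = SRM·1.97
SRM = 1.4922·12.3^0.6859 = 8.3444
EBC = 8.3444·1.97

16.4384 EBC


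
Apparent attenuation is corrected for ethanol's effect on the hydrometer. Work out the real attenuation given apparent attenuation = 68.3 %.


RA = AA · 0.8192
RA = 68.3 · 0.8192

55.9514 %


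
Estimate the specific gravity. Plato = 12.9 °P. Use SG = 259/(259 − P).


SG = 259/(259 − 12.9)

1.0524


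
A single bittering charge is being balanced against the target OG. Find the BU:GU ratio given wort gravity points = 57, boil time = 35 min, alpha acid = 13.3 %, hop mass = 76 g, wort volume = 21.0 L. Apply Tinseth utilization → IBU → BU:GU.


U = 1.65·0.000125^(GP/1000)·(1−e^(−0.04t))/4.15;  IBU = (α/100)·m·U·1000/V;  BU:GU = IBU/GP
U = 1.65·0.000125^(57/1000)·(1−e^(−0.04·35))/4.15 = 0.1795
IBU = (13.3/100)·76·0.1795·1000/21.0 = 86.3839
BU:GU = 86.3839/57

1.5155


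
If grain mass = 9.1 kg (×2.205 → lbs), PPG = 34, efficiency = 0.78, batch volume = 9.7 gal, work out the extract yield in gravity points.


points = lbs × PPG × eff / vol
lbs = 9.1 × 2.205 = 20.0655
points = 20.0655 × 34 × 0.78 / 9.7

54.8595 points


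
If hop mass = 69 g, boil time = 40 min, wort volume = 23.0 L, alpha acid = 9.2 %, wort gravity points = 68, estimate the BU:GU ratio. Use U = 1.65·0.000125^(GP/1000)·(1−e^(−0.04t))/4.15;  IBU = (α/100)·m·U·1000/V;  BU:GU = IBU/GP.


U = 1.65·0.000125^(68/1000)·(1−e^(−0.04·40))/4.15 = 0.1722
IBU = (9.2/100)·69·0.1722·1000/23.0 = 47.5329
BU:GU = 47.5329/68

0.6990


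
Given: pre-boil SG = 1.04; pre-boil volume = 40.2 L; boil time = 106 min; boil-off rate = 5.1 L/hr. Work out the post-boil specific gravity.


V_post = V_pre − rate·(t/60);  SG_post = 1 + (SG_pre−1)·V_pre/V_post
V_post = 40.2 − 5.1·(106/60) = 31.1900
SG_post = 1 + (1.04 − 1)·40.2/31.1900

1.0516


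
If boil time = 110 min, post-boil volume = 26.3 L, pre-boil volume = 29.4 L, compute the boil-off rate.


rate = (V_pre − V_post) / (t_min/60)
rate = (29.4 − 26.3) / (110/60)

1.6909 L/hr


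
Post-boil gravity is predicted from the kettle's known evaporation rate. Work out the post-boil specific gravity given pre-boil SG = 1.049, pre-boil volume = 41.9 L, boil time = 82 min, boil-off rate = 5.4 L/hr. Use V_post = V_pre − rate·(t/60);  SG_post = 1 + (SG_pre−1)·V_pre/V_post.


V_post = 41.9 − 5.4·(82/60) = 34.5200
SG_post = 1 + (1.049 − 1)·41.9/34.5200

1.0595


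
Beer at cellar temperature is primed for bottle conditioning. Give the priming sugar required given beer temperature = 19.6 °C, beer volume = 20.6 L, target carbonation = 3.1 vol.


residual = 14.695·(0.01821 + 0.09011·e^(−0.04·T));  sugar = (target − residual)·4.0·V
residual = 14.695·(0.01821 + 0.09011·e^(−0.04·19.6)) = 0.8722
sugar = (3.1 − 0.8722)·4.0·20.6

183.5725 g


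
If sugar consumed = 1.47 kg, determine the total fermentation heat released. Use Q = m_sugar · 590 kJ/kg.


Q = 1.47 · 590

867.3000 kJ


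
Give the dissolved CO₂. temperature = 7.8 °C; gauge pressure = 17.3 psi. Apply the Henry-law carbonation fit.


vols = (P + 14.695)·(0.01821 + 0.09011·e^(−0.04·T))
vols = (17.3 + 14.695)·(0.01821 + 0.09011·e^(−0.04·7.8))

2.6930 volumes


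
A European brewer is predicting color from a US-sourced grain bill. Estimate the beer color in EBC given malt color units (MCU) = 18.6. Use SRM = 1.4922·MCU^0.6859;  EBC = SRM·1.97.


SRM = 1.4922·18.6^0.6859 = 11.0812
EBC = 11.0812·1.97

21.8299 EBC


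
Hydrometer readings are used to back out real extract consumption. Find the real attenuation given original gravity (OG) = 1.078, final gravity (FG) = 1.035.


AA = (OG−FG)/(OG−1)·100;  RA = AA·0.8192
AA = (1.078 − 1.035)/(1.078 − 1)·100 = 55.1282
RA = 55.1282·0.8192

45.1610 %


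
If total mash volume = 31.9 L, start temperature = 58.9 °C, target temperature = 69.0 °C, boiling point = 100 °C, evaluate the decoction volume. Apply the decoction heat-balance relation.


V_dec = V_total·(T_target − T_start)/(T_boil − T_start)
V_dec = 31.9·(69.0 − 58.9)/(100 − 58.9)

7.8392 L


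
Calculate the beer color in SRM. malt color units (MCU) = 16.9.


SRM = 1.4922 · MCU^0.6859
SRM = 1.4922 · 16.9^0.6859

10.3761 SRM


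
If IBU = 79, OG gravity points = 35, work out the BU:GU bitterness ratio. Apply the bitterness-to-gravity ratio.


BU:GU = IBU / OG_points
BU:GU = 79 / 35

2.2571
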